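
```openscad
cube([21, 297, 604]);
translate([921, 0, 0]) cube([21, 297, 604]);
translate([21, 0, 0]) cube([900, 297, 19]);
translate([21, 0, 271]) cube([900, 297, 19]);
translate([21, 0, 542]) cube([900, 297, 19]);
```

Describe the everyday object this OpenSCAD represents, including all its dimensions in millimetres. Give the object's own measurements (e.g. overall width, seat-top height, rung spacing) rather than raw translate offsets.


An open bookshelf. Two side panels, each 21 mm thick, 297 mm deep and 604 mm tall, stand 942 mm apart (outside-to-outside). Between them sit 3 shelves, each 19 mm thick and 297 mm deep, spanning the full gap between the sides. The bottom shelf rests on the floor (its underside at z = 0) and the clear gap between one shelf's top and the next shelf's underside is 252 mm.


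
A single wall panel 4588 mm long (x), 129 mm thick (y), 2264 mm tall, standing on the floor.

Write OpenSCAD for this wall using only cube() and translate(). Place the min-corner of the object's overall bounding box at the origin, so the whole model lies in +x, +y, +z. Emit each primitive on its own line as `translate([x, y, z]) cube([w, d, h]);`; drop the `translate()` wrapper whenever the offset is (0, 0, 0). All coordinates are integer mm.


cube([4588, 129, 2264]);


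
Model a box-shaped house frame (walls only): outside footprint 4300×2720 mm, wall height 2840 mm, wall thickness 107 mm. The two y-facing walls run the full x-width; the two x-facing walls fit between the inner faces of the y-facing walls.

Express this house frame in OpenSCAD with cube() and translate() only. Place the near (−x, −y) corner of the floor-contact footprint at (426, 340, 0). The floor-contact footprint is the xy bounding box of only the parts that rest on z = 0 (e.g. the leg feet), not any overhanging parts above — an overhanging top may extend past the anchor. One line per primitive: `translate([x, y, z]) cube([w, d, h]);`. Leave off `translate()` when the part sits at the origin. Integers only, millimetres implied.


translate([426, 340, 0]) cube([4300, 107, 2840]);
translate([426, 2953, 0]) cube([4300, 107, 2840]);
translate([426, 447, 0]) cube([107, 2506, 2840]);
translate([4619, 447, 0]) cube([107, 2506, 2840]);


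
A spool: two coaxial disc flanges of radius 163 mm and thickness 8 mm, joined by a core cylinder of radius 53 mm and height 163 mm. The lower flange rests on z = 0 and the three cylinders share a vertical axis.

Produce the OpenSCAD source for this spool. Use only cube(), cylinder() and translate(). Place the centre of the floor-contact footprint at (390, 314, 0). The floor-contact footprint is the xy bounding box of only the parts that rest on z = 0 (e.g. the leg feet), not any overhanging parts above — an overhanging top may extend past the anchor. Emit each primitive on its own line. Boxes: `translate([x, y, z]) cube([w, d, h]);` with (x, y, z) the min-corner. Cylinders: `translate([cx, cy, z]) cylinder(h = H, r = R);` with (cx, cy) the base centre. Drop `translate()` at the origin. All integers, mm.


translate([390, 314, 0]) cylinder(h = 8, r = 163);
translate([390, 314, 8]) cylinder(h = 163, r = 53);
translate([390, 314, 171]) cylinder(h = 8, r = 163);


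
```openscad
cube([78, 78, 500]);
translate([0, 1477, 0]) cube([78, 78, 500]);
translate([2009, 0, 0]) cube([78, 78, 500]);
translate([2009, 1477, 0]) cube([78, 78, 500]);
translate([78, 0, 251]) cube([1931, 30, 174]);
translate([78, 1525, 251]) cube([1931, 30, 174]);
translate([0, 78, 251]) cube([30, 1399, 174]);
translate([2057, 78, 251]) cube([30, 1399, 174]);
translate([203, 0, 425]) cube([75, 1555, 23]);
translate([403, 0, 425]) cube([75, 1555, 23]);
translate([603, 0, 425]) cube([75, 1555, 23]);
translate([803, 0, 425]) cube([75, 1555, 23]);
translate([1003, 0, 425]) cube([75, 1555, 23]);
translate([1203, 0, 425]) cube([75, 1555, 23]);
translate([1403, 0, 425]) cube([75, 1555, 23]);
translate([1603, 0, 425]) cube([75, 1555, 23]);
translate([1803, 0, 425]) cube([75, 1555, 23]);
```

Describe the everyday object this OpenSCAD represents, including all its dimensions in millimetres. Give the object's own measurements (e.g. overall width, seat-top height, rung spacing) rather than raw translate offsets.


A bed frame 2087 mm long (x) by 1555 mm wide (y). Four 78×78 mm corner posts, 500 mm tall, at the corners of the footprint. Four rails of 30 mm thickness and 174 mm height run between adjacent posts with their undersides at z = 251 mm, their outer faces flush with the outside of the frame (the two x-running rails run between the posts' inner faces; the two y-running rails run between the posts' inner faces). 9 slats, each 75 mm wide (x) and 23 mm thick, lie across the top of the two x-running rails, running the full 1555 mm width of the frame in y; along x they sit between the end posts with a 125 mm gap after the −x posts and between neighbouring slats, leaving 131 mm before the +x posts.


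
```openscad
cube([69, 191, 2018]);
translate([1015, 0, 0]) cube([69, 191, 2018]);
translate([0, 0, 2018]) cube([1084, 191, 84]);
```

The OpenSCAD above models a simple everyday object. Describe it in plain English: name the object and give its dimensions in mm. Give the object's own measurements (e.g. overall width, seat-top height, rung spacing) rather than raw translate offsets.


A door frame. The clear opening is 946 mm wide and 2018 mm high. Two 69 mm wide jambs, 191 mm deep, stand either side of the opening from the floor to the top of the opening. A 84 mm thick head sits across the top of both jambs, spanning the full outside width of the frame.


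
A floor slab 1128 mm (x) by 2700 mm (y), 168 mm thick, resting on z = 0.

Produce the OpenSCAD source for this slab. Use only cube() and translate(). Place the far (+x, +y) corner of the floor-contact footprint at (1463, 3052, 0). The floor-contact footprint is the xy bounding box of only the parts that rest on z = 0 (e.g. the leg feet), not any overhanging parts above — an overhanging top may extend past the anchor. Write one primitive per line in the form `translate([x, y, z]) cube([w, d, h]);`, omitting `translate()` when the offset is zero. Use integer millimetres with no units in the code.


translate([335, 352, 0]) cube([1128, 2700, 168]);


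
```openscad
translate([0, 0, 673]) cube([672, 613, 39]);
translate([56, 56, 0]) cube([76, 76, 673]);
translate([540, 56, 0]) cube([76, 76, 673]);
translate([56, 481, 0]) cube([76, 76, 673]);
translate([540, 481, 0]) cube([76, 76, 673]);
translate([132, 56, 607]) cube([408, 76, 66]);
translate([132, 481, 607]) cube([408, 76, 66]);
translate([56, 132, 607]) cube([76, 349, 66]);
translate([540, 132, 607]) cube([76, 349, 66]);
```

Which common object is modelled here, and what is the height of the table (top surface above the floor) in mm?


A table. The table height is 712 mm.

A 672×613×39 slab sits at z = 673 on four 76 mm square posts — a table. The top surface is at 673 + 39 = 712 mm.


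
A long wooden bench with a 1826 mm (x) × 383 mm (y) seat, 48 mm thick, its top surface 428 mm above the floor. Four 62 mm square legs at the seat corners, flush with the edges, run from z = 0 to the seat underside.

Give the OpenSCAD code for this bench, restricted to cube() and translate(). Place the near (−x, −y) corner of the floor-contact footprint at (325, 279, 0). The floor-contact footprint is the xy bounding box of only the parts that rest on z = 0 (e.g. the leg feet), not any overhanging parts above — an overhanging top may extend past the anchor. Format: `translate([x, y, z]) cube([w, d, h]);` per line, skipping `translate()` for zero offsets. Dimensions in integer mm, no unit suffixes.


// leg_h = 428 − 48 = 380
translate([325, 279, 380]) cube([1826, 383, 48]);
translate([325, 279, 0]) cube([62, 62, 380]);
translate([325, 600, 0]) cube([62, 62, 380]);
translate([2089, 279, 0]) cube([62, 62, 380]);
translate([2089, 600, 0]) cube([62, 62, 380]);


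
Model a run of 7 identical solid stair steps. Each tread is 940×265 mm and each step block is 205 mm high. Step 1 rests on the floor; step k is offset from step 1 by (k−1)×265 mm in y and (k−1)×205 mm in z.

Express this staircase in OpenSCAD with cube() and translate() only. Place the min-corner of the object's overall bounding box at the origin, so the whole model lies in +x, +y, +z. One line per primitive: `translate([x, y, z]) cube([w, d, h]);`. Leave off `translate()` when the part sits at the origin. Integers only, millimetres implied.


cube([940, 265, 205]);
translate([0, 265, 205]) cube([940, 265, 205]);
translate([0, 530, 410]) cube([940, 265, 205]);
translate([0, 795, 615]) cube([940, 265, 205]);
translate([0, 1060, 820]) cube([940, 265, 205]);
translate([0, 1325, 1025]) cube([940, 265, 205]);
translate([0, 1590, 1230]) cube([940, 265, 205]);


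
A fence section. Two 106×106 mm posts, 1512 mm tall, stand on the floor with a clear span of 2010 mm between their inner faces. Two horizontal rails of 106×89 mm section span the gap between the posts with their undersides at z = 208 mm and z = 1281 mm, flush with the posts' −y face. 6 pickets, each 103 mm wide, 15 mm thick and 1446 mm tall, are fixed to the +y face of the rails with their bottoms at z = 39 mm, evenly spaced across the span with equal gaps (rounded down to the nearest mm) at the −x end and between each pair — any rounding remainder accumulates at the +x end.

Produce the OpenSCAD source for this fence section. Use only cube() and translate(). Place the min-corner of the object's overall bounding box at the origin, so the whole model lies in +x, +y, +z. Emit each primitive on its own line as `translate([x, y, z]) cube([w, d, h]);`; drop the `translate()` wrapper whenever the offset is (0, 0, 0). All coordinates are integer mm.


cube([106, 106, 1512]);
translate([2116, 0, 0]) cube([106, 106, 1512]);
translate([106, 0, 208]) cube([2010, 106, 89]);
translate([106, 0, 1281]) cube([2010, 106, 89]);
translate([304, 106, 39]) cube([103, 15, 1446]);
translate([605, 106, 39]) cube([103, 15, 1446]);
translate([906, 106, 39]) cube([103, 15, 1446]);
translate([1207, 106, 39]) cube([103, 15, 1446]);
translate([1508, 106, 39]) cube([103, 15, 1446]);
translate([1809, 106, 39]) cube([103, 15, 1446]);


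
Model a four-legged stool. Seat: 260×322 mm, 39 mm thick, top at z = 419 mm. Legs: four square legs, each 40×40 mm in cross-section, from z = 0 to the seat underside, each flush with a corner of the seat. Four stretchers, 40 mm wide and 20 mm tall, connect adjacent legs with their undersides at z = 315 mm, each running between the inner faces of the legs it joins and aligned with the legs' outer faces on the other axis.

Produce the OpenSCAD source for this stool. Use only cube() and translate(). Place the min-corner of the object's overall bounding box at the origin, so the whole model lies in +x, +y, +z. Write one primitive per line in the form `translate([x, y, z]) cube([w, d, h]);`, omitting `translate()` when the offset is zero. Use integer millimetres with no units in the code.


// leg_h = 419 - 39 = 380
// stretcher span = 260 - 2*40 = 180
translate([0, 0, 380]) cube([260, 322, 39]);
cube([40, 40, 380]);
translate([220, 0, 0]) cube([40, 40, 380]);
translate([0, 282, 0]) cube([40, 40, 380]);
translate([220, 282, 0]) cube([40, 40, 380]);
translate([40, 0, 315]) cube([180, 40, 20]);
translate([40, 282, 315]) cube([180, 40, 20]);
translate([0, 40, 315]) cube([40, 242, 20]);
translate([220, 40, 315]) cube([40, 242, 20]);


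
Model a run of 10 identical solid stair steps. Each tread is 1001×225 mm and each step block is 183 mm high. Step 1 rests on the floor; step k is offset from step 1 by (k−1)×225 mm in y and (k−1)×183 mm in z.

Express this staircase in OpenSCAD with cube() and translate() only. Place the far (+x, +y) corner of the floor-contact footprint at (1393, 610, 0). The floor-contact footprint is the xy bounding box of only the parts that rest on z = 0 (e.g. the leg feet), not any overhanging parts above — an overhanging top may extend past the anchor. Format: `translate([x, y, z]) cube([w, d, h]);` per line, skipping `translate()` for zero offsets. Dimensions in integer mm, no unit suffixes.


translate([392, 385, 0]) cube([1001, 225, 183]);
translate([392, 610, 183]) cube([1001, 225, 183]);
translate([392, 835, 366]) cube([1001, 225, 183]);
translate([392, 1060, 549]) cube([1001, 225, 183]);
translate([392, 1285, 732]) cube([1001, 225, 183]);
translate([392, 1510, 915]) cube([1001, 225, 183]);
translate([392, 1735, 1098]) cube([1001, 225, 183]);
translate([392, 1960, 1281]) cube([1001, 225, 183]);
translate([392, 2185, 1464]) cube([1001, 225, 183]);
translate([392, 2410, 1647]) cube([1001, 225, 183]);


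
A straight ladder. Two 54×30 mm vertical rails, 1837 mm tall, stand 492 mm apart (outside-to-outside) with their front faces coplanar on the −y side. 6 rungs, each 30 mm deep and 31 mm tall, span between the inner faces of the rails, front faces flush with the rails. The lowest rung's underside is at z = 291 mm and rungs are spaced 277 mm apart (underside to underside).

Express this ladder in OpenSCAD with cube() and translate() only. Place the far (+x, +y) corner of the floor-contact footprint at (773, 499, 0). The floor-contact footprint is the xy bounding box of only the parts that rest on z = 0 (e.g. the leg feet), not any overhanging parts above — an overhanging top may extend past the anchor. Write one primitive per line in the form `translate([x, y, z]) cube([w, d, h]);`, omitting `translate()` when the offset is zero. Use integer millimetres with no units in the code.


// rung span = 492 - 2*54 = 384
// rung[k] z = 291 + k*277
translate([281, 469, 0]) cube([54, 30, 1837]);
translate([719, 469, 0]) cube([54, 30, 1837]);
translate([335, 469, 291]) cube([384, 30, 31]);
translate([335, 469, 568]) cube([384, 30, 31]);
translate([335, 469, 845]) cube([384, 30, 31]);
translate([335, 469, 1122]) cube([384, 30, 31]);
translate([335, 469, 1399]) cube([384, 30, 31]);
translate([335, 469, 1676]) cube([384, 30, 31]);


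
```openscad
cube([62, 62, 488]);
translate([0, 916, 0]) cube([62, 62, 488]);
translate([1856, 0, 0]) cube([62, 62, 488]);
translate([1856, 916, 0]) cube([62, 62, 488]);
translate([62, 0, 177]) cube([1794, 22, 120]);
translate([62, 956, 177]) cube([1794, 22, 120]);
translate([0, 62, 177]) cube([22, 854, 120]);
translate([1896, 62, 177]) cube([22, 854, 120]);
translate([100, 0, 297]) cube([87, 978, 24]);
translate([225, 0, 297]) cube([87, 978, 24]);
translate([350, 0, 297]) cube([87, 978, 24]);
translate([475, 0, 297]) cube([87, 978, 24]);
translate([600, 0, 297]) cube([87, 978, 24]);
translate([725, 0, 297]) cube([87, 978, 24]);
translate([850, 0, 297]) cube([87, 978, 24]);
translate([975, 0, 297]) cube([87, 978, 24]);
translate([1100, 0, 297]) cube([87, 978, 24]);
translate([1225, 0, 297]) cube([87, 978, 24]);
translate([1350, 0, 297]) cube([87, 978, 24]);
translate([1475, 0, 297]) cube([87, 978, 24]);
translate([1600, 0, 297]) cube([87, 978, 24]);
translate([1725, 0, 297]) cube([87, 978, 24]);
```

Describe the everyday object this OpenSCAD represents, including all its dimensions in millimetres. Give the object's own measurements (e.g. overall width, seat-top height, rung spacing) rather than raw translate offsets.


A bed frame 1918 mm long (x) by 978 mm wide (y). Four 62×62 mm corner posts, 488 mm tall, at the corners of the footprint. Four rails of 22 mm thickness and 120 mm height run between adjacent posts with their undersides at z = 177 mm, their outer faces flush with the outside of the frame (the two x-running rails run between the posts' inner faces; the two y-running rails run between the posts' inner faces). 14 slats, each 87 mm wide (x) and 24 mm thick, lie across the top of the two x-running rails, running the full 978 mm width of the frame in y; along x they sit between the end posts with a 38 mm gap after the −x posts and between neighbouring slats, leaving 44 mm before the +x posts.


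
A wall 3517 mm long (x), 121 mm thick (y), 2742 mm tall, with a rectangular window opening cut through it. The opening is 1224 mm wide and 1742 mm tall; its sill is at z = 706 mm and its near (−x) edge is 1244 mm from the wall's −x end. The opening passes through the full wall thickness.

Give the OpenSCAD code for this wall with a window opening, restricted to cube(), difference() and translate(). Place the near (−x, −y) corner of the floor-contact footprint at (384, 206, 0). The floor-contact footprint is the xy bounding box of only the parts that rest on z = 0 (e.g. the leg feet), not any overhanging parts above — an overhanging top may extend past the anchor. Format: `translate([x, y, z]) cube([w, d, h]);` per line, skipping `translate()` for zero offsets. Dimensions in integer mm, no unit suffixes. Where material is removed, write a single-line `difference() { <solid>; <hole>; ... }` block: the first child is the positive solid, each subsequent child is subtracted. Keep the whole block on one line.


difference() { translate([384, 206, 0]) cube([3517, 121, 2742]); translate([1628, 206, 706]) cube([1224, 121, 1742]); }


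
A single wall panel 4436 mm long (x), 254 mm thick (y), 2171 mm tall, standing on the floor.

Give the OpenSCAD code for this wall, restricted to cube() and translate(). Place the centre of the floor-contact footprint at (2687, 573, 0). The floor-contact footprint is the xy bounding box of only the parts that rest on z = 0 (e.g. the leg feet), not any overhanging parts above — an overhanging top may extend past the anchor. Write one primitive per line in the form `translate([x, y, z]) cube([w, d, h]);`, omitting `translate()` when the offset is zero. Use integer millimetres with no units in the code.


translate([469, 446, 0]) cube([4436, 254, 2171]);


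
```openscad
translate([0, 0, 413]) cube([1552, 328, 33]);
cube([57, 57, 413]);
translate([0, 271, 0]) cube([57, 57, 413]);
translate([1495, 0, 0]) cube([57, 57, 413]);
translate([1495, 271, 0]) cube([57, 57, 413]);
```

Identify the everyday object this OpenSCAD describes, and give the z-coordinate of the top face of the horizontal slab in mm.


A bench. The seat-top height is 446 mm.

A long slab on four corner posts — a bench. The slab sits at z = 413 with thickness 33, so the top is 413 + 33 = 446 mm.


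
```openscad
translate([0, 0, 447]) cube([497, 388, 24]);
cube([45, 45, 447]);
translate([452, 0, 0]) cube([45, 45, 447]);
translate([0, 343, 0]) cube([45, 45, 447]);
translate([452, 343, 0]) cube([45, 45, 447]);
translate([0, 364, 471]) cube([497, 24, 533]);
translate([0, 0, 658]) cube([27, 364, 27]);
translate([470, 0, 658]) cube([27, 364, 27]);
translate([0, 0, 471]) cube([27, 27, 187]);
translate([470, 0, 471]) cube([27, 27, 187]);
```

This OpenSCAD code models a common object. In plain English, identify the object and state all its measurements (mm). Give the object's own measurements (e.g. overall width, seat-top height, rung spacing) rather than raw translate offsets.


A chair. The seat is a 497×388×24 mm slab with its top at z = 471 mm, on four 45×45 mm corner legs (flush with the seat edges, standing on z = 0). A flat backrest 24 mm thick, 533 mm tall, spans the full seat width and rises from the seat top along its +y edge, rear face flush with the rear of the seat. Two armrests of 27×27 mm section run along each side from the seat's front edge to the front of the backrest, top faces 214 mm above the seat top and outer faces flush with the seat's x-edges; a 27×27 mm post under the front of each armrest stands on the seat at the front corner.


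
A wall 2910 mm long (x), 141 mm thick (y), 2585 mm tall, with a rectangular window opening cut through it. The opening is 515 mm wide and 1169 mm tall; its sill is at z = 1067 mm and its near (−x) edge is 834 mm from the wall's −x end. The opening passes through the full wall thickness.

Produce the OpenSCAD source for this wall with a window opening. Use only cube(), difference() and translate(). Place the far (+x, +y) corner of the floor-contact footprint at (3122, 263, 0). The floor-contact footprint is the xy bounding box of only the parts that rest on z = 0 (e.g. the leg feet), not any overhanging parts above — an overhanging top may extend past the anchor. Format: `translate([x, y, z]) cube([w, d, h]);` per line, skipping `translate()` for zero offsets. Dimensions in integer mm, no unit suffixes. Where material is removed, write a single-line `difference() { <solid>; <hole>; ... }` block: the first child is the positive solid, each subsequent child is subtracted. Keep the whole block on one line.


difference() { translate([212, 122, 0]) cube([2910, 141, 2585]); translate([1046, 122, 1067]) cube([515, 141, 1169]); }


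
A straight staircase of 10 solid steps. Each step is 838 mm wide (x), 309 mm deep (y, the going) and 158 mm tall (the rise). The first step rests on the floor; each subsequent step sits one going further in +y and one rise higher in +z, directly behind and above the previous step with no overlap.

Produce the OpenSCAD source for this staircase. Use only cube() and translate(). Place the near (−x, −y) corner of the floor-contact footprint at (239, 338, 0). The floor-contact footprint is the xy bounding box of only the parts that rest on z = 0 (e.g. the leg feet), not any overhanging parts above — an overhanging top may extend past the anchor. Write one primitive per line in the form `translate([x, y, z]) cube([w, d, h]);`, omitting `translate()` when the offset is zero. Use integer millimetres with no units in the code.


translate([239, 338, 0]) cube([838, 309, 158]);
translate([239, 647, 158]) cube([838, 309, 158]);
translate([239, 956, 316]) cube([838, 309, 158]);
translate([239, 1265, 474]) cube([838, 309, 158]);
translate([239, 1574, 632]) cube([838, 309, 158]);
translate([239, 1883, 790]) cube([838, 309, 158]);
translate([239, 2192, 948]) cube([838, 309, 158]);
translate([239, 2501, 1106]) cube([838, 309, 158]);
translate([239, 2810, 1264]) cube([838, 309, 158]);
translate([239, 3119, 1422]) cube([838, 309, 158]);


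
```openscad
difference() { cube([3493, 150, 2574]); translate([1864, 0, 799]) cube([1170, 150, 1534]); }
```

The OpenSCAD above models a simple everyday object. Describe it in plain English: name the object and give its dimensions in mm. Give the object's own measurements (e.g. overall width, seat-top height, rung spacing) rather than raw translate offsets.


A wall 3493 mm long (x), 150 mm thick (y), 2574 mm tall, with a rectangular window opening cut through it. The opening is 1170 mm wide and 1534 mm tall; its sill is at z = 799 mm and its near (−x) edge is 1864 mm from the wall's −x end. The opening passes through the full wall thickness.


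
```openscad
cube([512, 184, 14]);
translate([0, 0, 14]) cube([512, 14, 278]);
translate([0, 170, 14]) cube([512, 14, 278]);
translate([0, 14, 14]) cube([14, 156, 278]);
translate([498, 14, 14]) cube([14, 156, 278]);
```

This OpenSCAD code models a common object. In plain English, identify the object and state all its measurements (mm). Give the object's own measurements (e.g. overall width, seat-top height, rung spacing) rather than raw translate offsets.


An open-topped rectangular box: outside dimensions 512×184×292 mm, with a uniform wall and base thickness of 14 mm. The base is a full 512×184 slab on the floor; four walls sit on top of the base. The front and back walls (the −y and +y sides) span the full width; the two side walls fit between them.


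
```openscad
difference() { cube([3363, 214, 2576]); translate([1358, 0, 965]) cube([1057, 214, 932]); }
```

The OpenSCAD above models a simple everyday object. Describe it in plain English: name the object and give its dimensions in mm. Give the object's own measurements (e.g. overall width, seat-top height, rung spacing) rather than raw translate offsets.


A wall 3363 mm long (x), 214 mm thick (y), 2576 mm tall, with a rectangular window opening cut through it. The opening is 1057 mm wide and 932 mm tall; its sill is at z = 965 mm and its near (−x) edge is 1358 mm from the wall's −x end. The opening passes through the full wall thickness.


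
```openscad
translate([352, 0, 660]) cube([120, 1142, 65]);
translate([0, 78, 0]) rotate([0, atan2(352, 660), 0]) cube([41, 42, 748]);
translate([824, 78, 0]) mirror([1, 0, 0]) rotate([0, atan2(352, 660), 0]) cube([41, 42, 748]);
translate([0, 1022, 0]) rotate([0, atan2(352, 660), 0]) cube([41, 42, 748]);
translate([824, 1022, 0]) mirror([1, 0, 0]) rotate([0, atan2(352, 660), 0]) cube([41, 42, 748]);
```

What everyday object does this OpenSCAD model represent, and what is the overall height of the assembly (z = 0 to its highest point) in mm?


A sawhorse. The overall height is 725 mm.

A beam across two mirrored pairs of raked legs — a sawhorse. The beam's underside is at z = 660 (matching the legs' vertical rise in atan2(352, 660)) and the beam is 65 mm tall, so its top is at 660 + 65 = 725 mm. The raked legs top out at the beam's underside, so that is the highest point.


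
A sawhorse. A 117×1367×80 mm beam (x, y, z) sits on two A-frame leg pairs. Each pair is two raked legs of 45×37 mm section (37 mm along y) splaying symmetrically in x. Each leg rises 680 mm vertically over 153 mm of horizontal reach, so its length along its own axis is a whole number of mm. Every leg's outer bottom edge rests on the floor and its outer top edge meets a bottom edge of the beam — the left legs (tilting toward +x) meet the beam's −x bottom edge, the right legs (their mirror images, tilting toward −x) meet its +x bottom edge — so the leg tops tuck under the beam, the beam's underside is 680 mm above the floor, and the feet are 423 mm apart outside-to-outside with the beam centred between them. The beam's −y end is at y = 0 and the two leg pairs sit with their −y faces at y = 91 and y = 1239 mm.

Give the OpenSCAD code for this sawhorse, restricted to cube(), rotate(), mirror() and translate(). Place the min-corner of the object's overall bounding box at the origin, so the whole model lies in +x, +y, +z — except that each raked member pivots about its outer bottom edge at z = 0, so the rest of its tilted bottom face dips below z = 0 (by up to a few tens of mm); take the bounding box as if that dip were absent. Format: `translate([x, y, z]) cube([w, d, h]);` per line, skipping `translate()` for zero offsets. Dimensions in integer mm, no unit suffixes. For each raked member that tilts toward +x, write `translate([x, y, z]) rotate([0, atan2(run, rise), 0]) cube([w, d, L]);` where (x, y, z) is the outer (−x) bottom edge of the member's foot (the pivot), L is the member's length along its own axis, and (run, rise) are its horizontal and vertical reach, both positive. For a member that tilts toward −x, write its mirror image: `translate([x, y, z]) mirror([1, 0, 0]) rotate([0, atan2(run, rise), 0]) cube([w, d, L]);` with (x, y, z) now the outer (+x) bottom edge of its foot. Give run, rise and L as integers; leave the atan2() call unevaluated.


// leg length = √(153² + 680²) = 697
// right-leg outer foot x = 2·153 + 117 = 423
// beam min-corner = (153, 0, 680)
translate([153, 0, 680]) cube([117, 1367, 80]);
translate([0, 91, 0]) rotate([0, atan2(153, 680), 0]) cube([45, 37, 697]);
translate([423, 91, 0]) mirror([1, 0, 0]) rotate([0, atan2(153, 680), 0]) cube([45, 37, 697]);
translate([0, 1239, 0]) rotate([0, atan2(153, 680), 0]) cube([45, 37, 697]);
translate([423, 1239, 0]) mirror([1, 0, 0]) rotate([0, atan2(153, 680), 0]) cube([45, 37, 697]);


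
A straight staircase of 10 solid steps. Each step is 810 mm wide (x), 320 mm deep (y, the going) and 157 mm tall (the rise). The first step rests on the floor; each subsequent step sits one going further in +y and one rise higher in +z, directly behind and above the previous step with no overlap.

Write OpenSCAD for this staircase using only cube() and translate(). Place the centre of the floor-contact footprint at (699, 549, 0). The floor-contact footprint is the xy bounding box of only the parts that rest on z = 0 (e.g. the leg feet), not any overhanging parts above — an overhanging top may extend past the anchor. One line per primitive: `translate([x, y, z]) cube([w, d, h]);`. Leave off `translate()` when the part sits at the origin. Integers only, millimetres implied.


translate([294, 389, 0]) cube([810, 320, 157]);
translate([294, 709, 157]) cube([810, 320, 157]);
translate([294, 1029, 314]) cube([810, 320, 157]);
translate([294, 1349, 471]) cube([810, 320, 157]);
translate([294, 1669, 628]) cube([810, 320, 157]);
translate([294, 1989, 785]) cube([810, 320, 157]);
translate([294, 2309, 942]) cube([810, 320, 157]);
translate([294, 2629, 1099]) cube([810, 320, 157]);
translate([294, 2949, 1256]) cube([810, 320, 157]);
translate([294, 3269, 1413]) cube([810, 320, 157]);


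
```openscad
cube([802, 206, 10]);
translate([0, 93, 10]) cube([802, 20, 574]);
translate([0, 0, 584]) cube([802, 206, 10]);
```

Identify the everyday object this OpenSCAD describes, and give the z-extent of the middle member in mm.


An I-beam. The web height is 574 mm.

Two wide flanges with a thin centred web — an I-beam. Overall 594 mm minus two 10 mm flanges gives a web of 594 − 2·10 = 574 mm.


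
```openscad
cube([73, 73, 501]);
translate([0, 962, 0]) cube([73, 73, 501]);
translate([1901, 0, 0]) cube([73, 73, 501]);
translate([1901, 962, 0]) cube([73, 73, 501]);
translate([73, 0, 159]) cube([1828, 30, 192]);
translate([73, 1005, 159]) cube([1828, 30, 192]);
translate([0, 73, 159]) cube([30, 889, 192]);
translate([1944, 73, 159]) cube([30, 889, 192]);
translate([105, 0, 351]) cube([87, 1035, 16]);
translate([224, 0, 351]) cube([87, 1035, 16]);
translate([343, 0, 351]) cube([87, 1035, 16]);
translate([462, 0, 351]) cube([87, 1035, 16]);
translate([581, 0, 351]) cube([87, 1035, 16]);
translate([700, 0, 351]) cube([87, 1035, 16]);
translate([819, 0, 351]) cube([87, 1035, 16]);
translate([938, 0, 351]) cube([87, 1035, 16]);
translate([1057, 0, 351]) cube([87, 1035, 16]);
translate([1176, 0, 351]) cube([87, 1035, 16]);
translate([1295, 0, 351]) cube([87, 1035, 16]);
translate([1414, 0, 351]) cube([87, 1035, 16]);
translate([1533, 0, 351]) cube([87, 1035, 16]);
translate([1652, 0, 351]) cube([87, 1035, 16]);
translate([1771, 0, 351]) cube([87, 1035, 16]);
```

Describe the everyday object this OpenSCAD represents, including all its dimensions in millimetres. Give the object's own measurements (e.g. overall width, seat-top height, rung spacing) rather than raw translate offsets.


A bed frame 1974 mm long (x) by 1035 mm wide (y). Four 73×73 mm corner posts, 501 mm tall, at the corners of the footprint. Four rails of 30 mm thickness and 192 mm height run between adjacent posts with their undersides at z = 159 mm, their outer faces flush with the outside of the frame (the two x-running rails run between the posts' inner faces; the two y-running rails run between the posts' inner faces). 15 slats, each 87 mm wide (x) and 16 mm thick, lie across the top of the two x-running rails, running the full 1035 mm width of the frame in y; along x they sit between the end posts with a 32 mm gap after the −x posts and between neighbouring slats, leaving 43 mm before the +x posts.


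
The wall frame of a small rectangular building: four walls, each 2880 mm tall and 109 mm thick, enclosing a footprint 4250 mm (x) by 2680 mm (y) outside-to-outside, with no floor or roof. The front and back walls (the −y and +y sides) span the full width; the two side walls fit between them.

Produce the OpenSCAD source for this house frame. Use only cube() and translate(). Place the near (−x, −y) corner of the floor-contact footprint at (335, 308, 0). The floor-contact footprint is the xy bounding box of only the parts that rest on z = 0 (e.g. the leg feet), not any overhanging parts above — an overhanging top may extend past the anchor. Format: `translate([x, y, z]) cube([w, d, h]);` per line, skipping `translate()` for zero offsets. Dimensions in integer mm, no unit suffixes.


translate([335, 308, 0]) cube([4250, 109, 2880]);
translate([335, 2879, 0]) cube([4250, 109, 2880]);
translate([335, 417, 0]) cube([109, 2462, 2880]);
translate([4476, 417, 0]) cube([109, 2462, 2880]);


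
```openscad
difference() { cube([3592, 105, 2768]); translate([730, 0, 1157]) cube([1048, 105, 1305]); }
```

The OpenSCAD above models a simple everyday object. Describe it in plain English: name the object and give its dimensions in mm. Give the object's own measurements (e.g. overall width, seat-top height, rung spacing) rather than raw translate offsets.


A wall 3592 mm long (x), 105 mm thick (y), 2768 mm tall, with a rectangular window opening cut through it. The opening is 1048 mm wide and 1305 mm tall; its sill is at z = 1157 mm and its near (−x) edge is 730 mm from the wall's −x end. The opening passes through the full wall thickness.


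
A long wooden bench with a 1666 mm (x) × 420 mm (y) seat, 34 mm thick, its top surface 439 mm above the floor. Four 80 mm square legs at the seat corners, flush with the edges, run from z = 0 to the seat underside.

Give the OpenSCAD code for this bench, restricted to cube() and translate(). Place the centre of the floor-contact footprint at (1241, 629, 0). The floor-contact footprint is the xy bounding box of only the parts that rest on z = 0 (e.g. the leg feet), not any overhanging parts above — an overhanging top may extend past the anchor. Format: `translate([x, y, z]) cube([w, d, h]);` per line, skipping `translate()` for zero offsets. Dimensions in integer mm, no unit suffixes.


translate([408, 419, 405]) cube([1666, 420, 34]);
translate([408, 419, 0]) cube([80, 80, 405]);
translate([408, 759, 0]) cube([80, 80, 405]);
translate([1994, 419, 0]) cube([80, 80, 405]);
translate([1994, 759, 0]) cube([80, 80, 405]);


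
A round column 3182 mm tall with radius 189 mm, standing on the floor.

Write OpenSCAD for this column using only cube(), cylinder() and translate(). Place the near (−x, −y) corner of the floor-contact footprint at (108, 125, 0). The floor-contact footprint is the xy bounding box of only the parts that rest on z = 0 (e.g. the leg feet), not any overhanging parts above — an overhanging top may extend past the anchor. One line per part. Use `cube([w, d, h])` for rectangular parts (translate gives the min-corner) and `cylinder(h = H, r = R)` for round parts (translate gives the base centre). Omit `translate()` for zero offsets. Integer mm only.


translate([297, 314, 0]) cylinder(h = 3182, r = 189);


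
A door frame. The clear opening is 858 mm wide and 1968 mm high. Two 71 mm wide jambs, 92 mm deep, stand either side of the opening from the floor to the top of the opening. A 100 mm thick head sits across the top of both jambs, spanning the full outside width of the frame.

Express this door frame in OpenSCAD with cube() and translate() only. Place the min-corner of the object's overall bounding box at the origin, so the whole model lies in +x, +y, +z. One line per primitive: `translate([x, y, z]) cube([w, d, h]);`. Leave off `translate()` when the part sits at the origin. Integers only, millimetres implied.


cube([71, 92, 1968]);
translate([929, 0, 0]) cube([71, 92, 1968]);
translate([0, 0, 1968]) cube([1000, 92, 100]);


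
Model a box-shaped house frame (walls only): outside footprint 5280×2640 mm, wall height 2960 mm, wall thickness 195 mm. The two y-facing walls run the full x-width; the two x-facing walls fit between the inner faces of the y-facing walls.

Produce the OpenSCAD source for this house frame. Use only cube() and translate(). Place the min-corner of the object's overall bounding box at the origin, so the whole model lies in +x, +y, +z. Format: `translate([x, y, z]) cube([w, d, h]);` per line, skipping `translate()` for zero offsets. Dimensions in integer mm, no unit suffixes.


cube([5280, 195, 2960]);
translate([0, 2445, 0]) cube([5280, 195, 2960]);
translate([0, 195, 0]) cube([195, 2250, 2960]);
translate([5085, 195, 0]) cube([195, 2250, 2960]);


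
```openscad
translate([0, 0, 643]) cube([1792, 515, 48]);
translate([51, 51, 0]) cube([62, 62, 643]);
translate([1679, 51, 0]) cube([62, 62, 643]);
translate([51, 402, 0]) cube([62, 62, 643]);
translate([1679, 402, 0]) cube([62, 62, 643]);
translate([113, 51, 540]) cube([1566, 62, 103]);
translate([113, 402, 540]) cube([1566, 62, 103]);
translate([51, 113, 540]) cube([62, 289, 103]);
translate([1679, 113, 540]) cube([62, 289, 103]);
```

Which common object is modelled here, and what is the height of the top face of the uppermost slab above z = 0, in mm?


A table. The table height is 691 mm.

A 1792×515×48 slab sits at z = 643 on four 62 mm square posts — a table. The top surface is at 643 + 48 = 691 mm.


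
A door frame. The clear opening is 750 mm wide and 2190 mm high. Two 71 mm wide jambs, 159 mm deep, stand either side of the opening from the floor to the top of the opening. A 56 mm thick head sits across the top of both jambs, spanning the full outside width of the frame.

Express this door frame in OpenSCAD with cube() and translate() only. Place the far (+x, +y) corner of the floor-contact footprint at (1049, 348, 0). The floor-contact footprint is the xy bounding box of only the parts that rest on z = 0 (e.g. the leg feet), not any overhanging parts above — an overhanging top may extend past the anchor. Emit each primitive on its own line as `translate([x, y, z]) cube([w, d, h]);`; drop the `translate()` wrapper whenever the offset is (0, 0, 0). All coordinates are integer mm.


translate([157, 189, 0]) cube([71, 159, 2190]);
translate([978, 189, 0]) cube([71, 159, 2190]);
translate([157, 189, 2190]) cube([892, 159, 56]);


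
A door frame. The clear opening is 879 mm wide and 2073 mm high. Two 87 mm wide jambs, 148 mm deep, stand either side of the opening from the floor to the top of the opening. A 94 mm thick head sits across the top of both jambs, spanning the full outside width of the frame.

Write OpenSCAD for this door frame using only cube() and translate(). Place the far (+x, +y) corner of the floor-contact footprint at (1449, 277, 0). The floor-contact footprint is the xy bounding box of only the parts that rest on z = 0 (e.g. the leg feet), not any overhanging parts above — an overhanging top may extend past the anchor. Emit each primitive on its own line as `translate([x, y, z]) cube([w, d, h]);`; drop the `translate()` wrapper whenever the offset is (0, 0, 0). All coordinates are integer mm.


translate([396, 129, 0]) cube([87, 148, 2073]);
translate([1362, 129, 0]) cube([87, 148, 2073]);
translate([396, 129, 2073]) cube([1053, 148, 94]);


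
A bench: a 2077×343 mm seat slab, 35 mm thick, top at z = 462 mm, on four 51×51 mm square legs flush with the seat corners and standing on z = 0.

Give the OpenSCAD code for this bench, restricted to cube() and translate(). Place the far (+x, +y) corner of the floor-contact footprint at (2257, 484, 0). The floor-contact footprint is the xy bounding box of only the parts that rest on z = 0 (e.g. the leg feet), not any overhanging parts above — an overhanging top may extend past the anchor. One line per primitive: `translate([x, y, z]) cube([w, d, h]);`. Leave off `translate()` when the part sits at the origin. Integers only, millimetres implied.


translate([180, 141, 427]) cube([2077, 343, 35]);
translate([180, 141, 0]) cube([51, 51, 427]);
translate([180, 433, 0]) cube([51, 51, 427]);
translate([2206, 141, 0]) cube([51, 51, 427]);
translate([2206, 433, 0]) cube([51, 51, 427]);


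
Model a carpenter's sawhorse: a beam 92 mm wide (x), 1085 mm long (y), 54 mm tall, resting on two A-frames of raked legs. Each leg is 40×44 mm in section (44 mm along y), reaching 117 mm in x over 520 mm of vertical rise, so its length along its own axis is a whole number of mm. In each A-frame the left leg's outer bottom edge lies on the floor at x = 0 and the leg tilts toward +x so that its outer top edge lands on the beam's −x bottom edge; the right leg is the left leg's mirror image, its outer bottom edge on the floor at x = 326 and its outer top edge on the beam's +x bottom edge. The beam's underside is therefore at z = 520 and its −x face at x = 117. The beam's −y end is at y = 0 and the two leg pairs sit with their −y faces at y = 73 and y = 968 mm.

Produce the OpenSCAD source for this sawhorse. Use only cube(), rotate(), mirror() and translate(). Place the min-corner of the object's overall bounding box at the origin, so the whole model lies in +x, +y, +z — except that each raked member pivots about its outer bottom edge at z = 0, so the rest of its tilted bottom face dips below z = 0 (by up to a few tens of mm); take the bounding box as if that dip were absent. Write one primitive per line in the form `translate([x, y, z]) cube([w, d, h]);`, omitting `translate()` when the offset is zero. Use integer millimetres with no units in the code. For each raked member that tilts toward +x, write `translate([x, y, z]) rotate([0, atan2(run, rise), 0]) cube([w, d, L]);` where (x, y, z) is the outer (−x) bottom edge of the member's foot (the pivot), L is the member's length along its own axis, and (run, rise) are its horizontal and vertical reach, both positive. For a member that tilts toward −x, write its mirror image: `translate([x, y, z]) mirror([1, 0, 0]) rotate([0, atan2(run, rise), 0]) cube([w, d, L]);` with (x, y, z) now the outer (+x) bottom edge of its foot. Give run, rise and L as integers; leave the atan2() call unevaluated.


translate([117, 0, 520]) cube([92, 1085, 54]);
translate([0, 73, 0]) rotate([0, atan2(117, 520), 0]) cube([40, 44, 533]);
translate([326, 73, 0]) mirror([1, 0, 0]) rotate([0, atan2(117, 520), 0]) cube([40, 44, 533]);
translate([0, 968, 0]) rotate([0, atan2(117, 520), 0]) cube([40, 44, 533]);
translate([326, 968, 0]) mirror([1, 0, 0]) rotate([0, atan2(117, 520), 0]) cube([40, 44, 533]);
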